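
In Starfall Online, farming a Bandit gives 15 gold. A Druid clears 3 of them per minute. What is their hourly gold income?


Gold per minute = 15 * 3 = 45
Gold per hour = 45 * 60 = 2700

2700 gold/hour


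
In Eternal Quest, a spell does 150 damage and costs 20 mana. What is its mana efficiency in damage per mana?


Efficiency = damage / mana
= 150 / 20
= 7.50

7.50 dmg/mana


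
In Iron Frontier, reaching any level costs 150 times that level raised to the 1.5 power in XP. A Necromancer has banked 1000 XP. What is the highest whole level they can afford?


XP = 150 * level^1.5, so level = (XP / 150)^(1/1.5)
= (1000 / 150)^(1/1.5)
= 6.6667^0.6667
= 3.5422
Floor: level = 3

level 3


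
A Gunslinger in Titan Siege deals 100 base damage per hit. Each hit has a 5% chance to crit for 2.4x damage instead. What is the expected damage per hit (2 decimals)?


E[dmg] = base * (1 + crit_chance * (crit_mult - 1))
cc as decimal = 5/100 = 0.05
cm - 1 = 2.4 - 1 = 1.4
Bonus factor = 0.05 * 1.4 = 0.07
Total multiplier = 1 + 0.07 = 1.07
Expected damage = 100 * 1.07 = 107.00

107.00 damage


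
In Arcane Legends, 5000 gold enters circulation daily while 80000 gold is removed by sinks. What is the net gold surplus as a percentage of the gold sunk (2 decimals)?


Net gold = 5000 - 80000 = -75000
Inflation rate = net / sunk * 100 = -75000 / 80000 * 100
= -0.9375 * 100
= -93.75%

-93.75%


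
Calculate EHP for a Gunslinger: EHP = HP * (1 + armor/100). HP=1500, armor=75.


EHP = 1500 * (1 + 75/100)
= 1500 * (1 + 0.75)
= 1500 * 1.75
= 2625.0

2625.0 EHP


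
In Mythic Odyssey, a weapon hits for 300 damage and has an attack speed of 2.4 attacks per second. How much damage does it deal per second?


DPS = damage * attack_speed
= 300 * 2.4
= 720.0

720.0 DPS


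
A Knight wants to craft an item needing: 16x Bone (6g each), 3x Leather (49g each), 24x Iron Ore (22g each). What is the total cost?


Cost breakdown:
  Bone: 16 * 6 = 96
  Leather: 3 * 49 = 147
  Iron Ore: 24 * 22 = 528
Total = 96 + 147 + 528 = 771

771 gold


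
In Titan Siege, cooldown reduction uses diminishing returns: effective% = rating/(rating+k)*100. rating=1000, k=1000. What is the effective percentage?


effective% = rating / (rating + k) * 100
= 1000 / (1000 + 1000) * 100
= 1000 / 2000 * 100
= 0.5 * 100
= 50.00%

50.00%


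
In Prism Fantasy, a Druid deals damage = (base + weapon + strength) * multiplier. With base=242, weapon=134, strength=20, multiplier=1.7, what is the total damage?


Sum base + weapon + str = 242 + 134 + 20 = 396
Multiply by 1.7:
396 * 1.7 = 673.2

673.2 damage


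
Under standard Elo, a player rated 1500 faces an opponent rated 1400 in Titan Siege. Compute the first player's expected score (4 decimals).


Elo expected score: Ea = 1/(1 + 10^((Rb-Ra)/400))
Rb - Ra = 1400 - 1500 = -100
(Rb-Ra)/400 = -100/400 = -0.25
10^-0.25 = 0.562341
Ea = 1/(1 + 0.562341) = 1/1.562341 = 0.6401

0.6401


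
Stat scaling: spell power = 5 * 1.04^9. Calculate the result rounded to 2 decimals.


value = base * growth^level
= 5 * 1.04^9
= 5 * 1.423312
= 7.12

7.12 spell power


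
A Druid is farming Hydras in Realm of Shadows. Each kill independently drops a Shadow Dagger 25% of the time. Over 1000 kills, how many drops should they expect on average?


Expected drops = kills * (drop_rate / 100)
= 1000 * (25 / 100)
= 1000 * 0.25
= 250.0

250.0 drops


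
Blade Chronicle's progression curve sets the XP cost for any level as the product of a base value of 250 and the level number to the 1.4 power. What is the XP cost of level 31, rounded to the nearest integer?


XP = 250 * level^1.4
Substitute level = 31:
XP = 250 * 31^1.4
= 250 * 122.4352
= 30609

30609 XP


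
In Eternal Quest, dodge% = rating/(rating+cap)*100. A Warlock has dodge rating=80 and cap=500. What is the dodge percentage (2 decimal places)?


dodge% = 80 / (80 + 500) * 100
= 80 / 580 * 100
= 0.137931 * 100
= 13.79%

13.79%


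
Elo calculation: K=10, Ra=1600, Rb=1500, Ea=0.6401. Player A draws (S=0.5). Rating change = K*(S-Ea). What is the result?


Elo update: delta = K * (S - Ea), where S = 0.5 (draws)
S - Ea = 0.5 - 0.6401 = -0.1401
Rating change = 10 * -0.1401
= -1.40

-1.40 rating points


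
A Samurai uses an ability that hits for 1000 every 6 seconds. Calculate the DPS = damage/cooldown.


DPS = damage / cooldown
= 1000 / 6
= 166.67

166.67 DPS


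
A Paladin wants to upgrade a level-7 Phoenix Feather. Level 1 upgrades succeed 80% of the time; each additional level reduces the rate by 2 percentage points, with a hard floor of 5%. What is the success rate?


raw_rate = 80 - 2 * (7 - 1)
= 80 - 2 * 6
= 80 - 12
= 68
Apply floor: max(68, 5) = 68%

68%


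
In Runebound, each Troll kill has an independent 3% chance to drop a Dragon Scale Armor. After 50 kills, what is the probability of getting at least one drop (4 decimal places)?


P(at least one) = 1 - P(none) = 1 - (1-p)^n
p = 3/100 = 0.03
1 - p = 0.97
(1 - p)^50 = 0.97^50 = 0.218065
P(at least one) = 1 - 0.218065 = 0.7819

0.7819


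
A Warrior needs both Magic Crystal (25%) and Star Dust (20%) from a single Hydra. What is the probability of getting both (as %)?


For independent events, P(both) = P(A) * P(B)
= 25% * 20%
= 500 / 100 %
= 5.0%

5.0%


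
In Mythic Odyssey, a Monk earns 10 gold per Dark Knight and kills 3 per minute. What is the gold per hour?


Gold per minute = 10 * 3 = 30
Gold per hour = 30 * 60 = 1800

1800 gold/hour


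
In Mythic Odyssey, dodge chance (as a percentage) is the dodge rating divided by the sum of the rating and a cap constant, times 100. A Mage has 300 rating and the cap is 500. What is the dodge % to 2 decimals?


dodge% = 300 / (300 + 500) * 100
= 300 / 800 * 100
= 0.375 * 100
= 37.50%

37.50%


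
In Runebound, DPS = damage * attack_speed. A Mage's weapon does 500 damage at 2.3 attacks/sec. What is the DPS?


DPS = damage * attack_speed
= 500 * 2.3
= 1150.0

1150.0 DPS


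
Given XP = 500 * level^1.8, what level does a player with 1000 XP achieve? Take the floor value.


XP = 500 * level^1.8, so level = (XP / 500)^(1/1.8)
= (1000 / 500)^(1/1.8)
= 2.0^0.5556
= 1.4697
Floor: level = 1

level 1


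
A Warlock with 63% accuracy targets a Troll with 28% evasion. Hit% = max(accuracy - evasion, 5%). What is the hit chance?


accuracy - evasion = 63 - 28 = 35
Apply floor: max(35, 5) = 35
Hit chance = 35%

35%


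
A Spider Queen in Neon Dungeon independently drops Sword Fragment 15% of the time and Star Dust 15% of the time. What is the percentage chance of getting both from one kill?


For independent events, P(both) = P(A) * P(B)
= 15% * 15%
= 225 / 100 %
= 2.25%

2.25%


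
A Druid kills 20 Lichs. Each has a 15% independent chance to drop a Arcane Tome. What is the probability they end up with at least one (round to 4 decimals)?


P(at least one) = 1 - P(none) = 1 - (1-p)^n
p = 15/100 = 0.15
1 - p = 0.85
(1 - p)^20 = 0.85^20 = 0.038760
P(at least one) = 1 - 0.038760 = 0.9612

0.9612


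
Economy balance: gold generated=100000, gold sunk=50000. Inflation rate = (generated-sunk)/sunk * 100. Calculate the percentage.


Net gold = 100000 - 50000 = 50000
Inflation rate = net / sunk * 100 = 50000 / 50000 * 100
= 1.0 * 100
= 100.00%

100.00%


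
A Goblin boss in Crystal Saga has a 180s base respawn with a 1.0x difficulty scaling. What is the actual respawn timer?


Respawn time = base * multiplier
= 180 * 1.0
= 180.0 seconds

180.0 seconds


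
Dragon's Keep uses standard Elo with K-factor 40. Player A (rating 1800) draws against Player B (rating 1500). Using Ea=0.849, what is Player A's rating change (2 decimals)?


Elo update: delta = K * (S - Ea), where S = 0.5 (draws)
S - Ea = 0.5 - 0.849 = -0.349
Rating change = 40 * -0.349
= -13.96

-13.96 rating points


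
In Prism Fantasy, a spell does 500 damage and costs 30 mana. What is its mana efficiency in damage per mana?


Efficiency = damage / mana
= 500 / 30
= 16.67

16.67 dmg/mana


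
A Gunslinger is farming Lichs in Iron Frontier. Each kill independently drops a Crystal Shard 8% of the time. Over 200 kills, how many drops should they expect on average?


Expected drops = kills * (drop_rate / 100)
= 200 * (8 / 100)
= 200 * 0.08
= 16.0

16.0 drops


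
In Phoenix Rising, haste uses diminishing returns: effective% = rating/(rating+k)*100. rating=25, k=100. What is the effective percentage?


effective% = rating / (rating + k) * 100
= 25 / (25 + 100) * 100
= 25 / 125 * 100
= 0.2 * 100
= 20.00%

20.00%


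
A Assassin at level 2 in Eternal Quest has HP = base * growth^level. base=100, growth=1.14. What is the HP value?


value = base * growth^level
= 100 * 1.14^2
= 100 * 1.2996
= 129.96

129.96 HP


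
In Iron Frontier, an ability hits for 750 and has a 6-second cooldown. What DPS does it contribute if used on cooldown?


DPS = damage / cooldown
= 750 / 6
= 125.00

125.00 DPS


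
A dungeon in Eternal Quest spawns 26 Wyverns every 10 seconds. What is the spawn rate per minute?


Spawns per minute = count * (60 / interval)
= 26 * (60 / 10)
= 26 * 6.0
= 156.0

156.0 per minute


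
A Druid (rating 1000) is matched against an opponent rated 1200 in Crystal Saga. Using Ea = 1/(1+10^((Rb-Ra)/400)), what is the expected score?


Elo expected score: Ea = 1/(1 + 10^((Rb-Ra)/400))
Rb - Ra = 1200 - 1000 = 200
(Rb-Ra)/400 = 200/400 = 0.5
10^0.5 = 3.162278
Ea = 1/(1 + 3.162278) = 1/4.162278 = 0.2403

0.2403


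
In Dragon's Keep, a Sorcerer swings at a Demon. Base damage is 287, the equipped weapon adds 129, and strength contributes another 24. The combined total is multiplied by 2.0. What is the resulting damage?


Sum base + weapon + str = 287 + 129 + 24 = 440
Multiply by 2.0:
440 * 2.0 = 880.0

880.0 damage


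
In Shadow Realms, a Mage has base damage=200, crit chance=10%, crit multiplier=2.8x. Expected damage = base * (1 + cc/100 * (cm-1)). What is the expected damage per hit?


E[dmg] = base * (1 + crit_chance * (crit_mult - 1))
cc as decimal = 10/100 = 0.1
cm - 1 = 2.8 - 1 = 1.8
Bonus factor = 0.1 * 1.8 = 0.18
Total multiplier = 1 + 0.18 = 1.18
Expected damage = 200 * 1.18 = 236.00

236.00 damage


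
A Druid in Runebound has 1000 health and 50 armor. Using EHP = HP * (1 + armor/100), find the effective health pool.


EHP = 1000 * (1 + 50/100)
= 1000 * (1 + 0.5)
= 1000 * 1.5
= 1500.0

1500.0 EHP


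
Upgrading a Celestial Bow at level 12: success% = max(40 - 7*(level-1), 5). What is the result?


raw_rate = 40 - 7 * (12 - 1)
= 40 - 7 * 11
= 40 - 77
= -37
Apply floor: max(-37, 5) = 5%

5%


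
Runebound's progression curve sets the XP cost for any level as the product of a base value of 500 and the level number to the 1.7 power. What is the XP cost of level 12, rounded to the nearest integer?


XP = 500 * level^1.7
Substitute level = 12:
XP = 500 * 12^1.7
= 500 * 68.3295
= 34165

34165 XP


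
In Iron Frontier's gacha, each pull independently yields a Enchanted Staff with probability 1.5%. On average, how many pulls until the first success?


Expected pulls for a geometric distribution = 1/p = 100 / rate%
= 100 / 1.5
= 66.67

66.67 pulls


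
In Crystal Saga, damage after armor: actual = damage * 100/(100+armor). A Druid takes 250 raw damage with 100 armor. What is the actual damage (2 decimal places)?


actual = 250 * 100 / (100 + 100)
= 250 * 100 / 200
= 25000 / 200
= 125.00

125.00 damage


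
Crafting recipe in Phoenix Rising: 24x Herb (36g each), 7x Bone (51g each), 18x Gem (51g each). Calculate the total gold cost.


Cost breakdown:
  Herb: 24 * 36 = 864
  Bone: 7 * 51 = 357
  Gem: 18 * 51 = 918
Total = 864 + 357 + 918 = 2139

2139 gold


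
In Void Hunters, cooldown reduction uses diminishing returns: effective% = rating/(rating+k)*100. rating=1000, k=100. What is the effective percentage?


effective% = rating / (rating + k) * 100
= 1000 / (1000 + 100) * 100
= 1000 / 1100 * 100
= 0.909091 * 100
= 90.91%

90.91%


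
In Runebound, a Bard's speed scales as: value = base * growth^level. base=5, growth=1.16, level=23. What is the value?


value = base * growth^level
= 5 * 1.16^23
= 5 * 30.376222
= 151.88

151.88 speed


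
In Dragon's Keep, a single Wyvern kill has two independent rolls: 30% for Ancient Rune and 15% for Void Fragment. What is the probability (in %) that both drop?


For independent events, P(both) = P(A) * P(B)
= 30% * 15%
= 450 / 100 %
= 4.5%

4.5%


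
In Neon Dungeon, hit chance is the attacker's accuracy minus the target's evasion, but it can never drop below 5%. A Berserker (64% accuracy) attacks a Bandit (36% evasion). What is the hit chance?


accuracy - evasion = 64 - 36 = 28
Apply floor: max(28, 5) = 28
Hit chance = 28%

28%


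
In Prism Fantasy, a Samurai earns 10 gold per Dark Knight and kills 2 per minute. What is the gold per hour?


Gold per minute = 10 * 2 = 20
Gold per hour = 20 * 60 = 1200

1200 gold/hour


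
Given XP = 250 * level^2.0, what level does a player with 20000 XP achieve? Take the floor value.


XP = 250 * level^2.0, so level = (XP / 250)^(1/2.0)
= (20000 / 250)^(1/2.0)
= 80.0^0.5
= 8.9443
Floor: level = 8

level 8


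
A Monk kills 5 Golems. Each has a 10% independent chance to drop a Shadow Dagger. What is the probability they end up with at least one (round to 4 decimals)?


P(at least one) = 1 - P(none) = 1 - (1-p)^n
p = 10/100 = 0.1
1 - p = 0.9
(1 - p)^5 = 0.9^5 = 0.590490
P(at least one) = 1 - 0.590490 = 0.4095

0.4095


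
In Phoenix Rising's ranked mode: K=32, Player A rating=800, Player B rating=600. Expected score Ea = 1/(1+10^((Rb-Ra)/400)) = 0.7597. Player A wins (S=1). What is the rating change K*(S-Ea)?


Elo update: delta = K * (S - Ea), where S = 1 (wins)
S - Ea = 1 - 0.7597 = 0.2403
Rating change = 32 * 0.2403
= 7.69

7.69 rating points


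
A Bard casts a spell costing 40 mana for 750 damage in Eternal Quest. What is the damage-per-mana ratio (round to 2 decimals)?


Efficiency = damage / mana
= 750 / 40
= 18.75

18.75 dmg/mana


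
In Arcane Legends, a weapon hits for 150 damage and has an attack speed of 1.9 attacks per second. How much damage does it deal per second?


DPS = damage * attack_speed
= 150 * 1.9
= 285.0

285.0 DPS


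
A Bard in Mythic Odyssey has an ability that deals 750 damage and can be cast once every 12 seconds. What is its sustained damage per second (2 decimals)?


DPS = damage / cooldown
= 750 / 12
= 62.50

62.50 DPS


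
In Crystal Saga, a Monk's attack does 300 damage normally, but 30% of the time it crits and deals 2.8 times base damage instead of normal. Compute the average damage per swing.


E[dmg] = base * (1 + crit_chance * (crit_mult - 1))
cc as decimal = 30/100 = 0.3
cm - 1 = 2.8 - 1 = 1.8
Bonus factor = 0.3 * 1.8 = 0.54
Total multiplier = 1 + 0.54 = 1.54
Expected damage = 300 * 1.54 = 462.00

462.00 damage


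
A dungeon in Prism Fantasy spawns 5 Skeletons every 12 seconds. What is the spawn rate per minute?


Spawns per minute = count * (60 / interval)
= 5 * (60 / 12)
= 5 * 5.0
= 25.0

25.0 per minute


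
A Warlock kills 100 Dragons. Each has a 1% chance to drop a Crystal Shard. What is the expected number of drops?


Expected drops = kills * (drop_rate / 100)
= 100 * (1 / 100)
= 100 * 0.01
= 1.0

1.0 drops


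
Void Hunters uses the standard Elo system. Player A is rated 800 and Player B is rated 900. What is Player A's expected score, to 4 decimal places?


Elo expected score: Ea = 1/(1 + 10^((Rb-Ra)/400))
Rb - Ra = 900 - 800 = 100
(Rb-Ra)/400 = 100/400 = 0.25
10^0.25 = 1.778279
Ea = 1/(1 + 1.778279) = 1/2.778279 = 0.3599

0.3599


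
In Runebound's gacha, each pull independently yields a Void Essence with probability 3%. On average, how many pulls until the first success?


Expected pulls for a geometric distribution = 1/p = 100 / rate%
= 100 / 3
= 33.33

33.33 pulls


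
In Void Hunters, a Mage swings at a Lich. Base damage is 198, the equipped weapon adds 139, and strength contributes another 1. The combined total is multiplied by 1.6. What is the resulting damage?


Sum base + weapon + str = 198 + 139 + 1 = 338
Multiply by 1.6:
338 * 1.6 = 540.8

540.8 damage


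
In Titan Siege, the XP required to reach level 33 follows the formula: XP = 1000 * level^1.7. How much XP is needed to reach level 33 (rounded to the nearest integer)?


XP = 1000 * level^1.7
Substitute level = 33:
XP = 1000 * 33^1.7
= 1000 * 381.4817
= 381482

381482 XP


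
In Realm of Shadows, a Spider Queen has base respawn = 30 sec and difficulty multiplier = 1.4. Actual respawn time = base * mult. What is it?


Respawn time = base * multiplier
= 30 * 1.4
= 42.0 seconds

42.0 seconds


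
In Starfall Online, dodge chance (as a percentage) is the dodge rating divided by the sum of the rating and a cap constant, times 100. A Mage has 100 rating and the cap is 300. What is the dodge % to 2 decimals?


dodge% = 100 / (100 + 300) * 100
= 100 / 400 * 100
= 0.25 * 100
= 25.00%

25.00%


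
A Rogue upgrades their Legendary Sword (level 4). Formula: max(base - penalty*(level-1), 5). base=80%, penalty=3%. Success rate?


raw_rate = 80 - 3 * (4 - 1)
= 80 - 3 * 3
= 80 - 9
= 71
Apply floor: max(71, 5) = 71%

71%


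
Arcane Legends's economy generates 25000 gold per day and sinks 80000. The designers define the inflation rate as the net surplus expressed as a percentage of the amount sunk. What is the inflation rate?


Net gold = 25000 - 80000 = -55000
Inflation rate = net / sunk * 100 = -55000 / 80000 * 100
= -0.6875 * 100
= -68.75%

-68.75%


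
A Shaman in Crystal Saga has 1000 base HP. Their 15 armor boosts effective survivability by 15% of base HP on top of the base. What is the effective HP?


EHP = 1000 * (1 + 15/100)
= 1000 * (1 + 0.15)
= 1000 * 1.15
= 1150.0

1150.0 EHP


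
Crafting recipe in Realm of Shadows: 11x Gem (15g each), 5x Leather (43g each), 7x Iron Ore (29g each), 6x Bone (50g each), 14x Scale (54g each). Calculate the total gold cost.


Cost breakdown:
  Gem: 11 * 15 = 165
  Leather: 5 * 43 = 215
  Iron Ore: 7 * 29 = 203
  Bone: 6 * 50 = 300
  Scale: 14 * 54 = 756
Total = 165 + 215 + 203 + 300 + 756 = 1639

1639 gold


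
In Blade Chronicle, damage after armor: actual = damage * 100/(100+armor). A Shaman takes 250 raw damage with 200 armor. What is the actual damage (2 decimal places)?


actual = 250 * 100 / (100 + 200)
= 250 * 100 / 300
= 25000 / 300
= 83.33

83.33 damage


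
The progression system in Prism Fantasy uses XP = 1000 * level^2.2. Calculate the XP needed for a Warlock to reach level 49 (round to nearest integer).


XP = 1000 * level^2.2
Substitute level = 49:
XP = 1000 * 49^2.2
= 1000 * 5229.1533
= 5229153

5229153 XP


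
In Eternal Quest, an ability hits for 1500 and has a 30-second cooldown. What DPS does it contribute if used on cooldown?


DPS = damage / cooldown
= 1500 / 30
= 50.00

50.00 DPS


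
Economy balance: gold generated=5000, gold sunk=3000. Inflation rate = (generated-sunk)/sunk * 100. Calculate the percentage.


Net gold = 5000 - 3000 = 2000
Inflation rate = net / sunk * 100 = 2000 / 3000 * 100
= 0.666667 * 100
= 66.67%

66.67%


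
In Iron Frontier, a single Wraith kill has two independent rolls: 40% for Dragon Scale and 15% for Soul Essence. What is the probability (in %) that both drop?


For independent events, P(both) = P(A) * P(B)
= 40% * 15%
= 600 / 100 %
= 6.0%

6.0%


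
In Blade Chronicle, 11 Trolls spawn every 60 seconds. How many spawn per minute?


Spawns per minute = count * (60 / interval)
= 11 * (60 / 60)
= 11 * 1.0
= 11.0

11.0 per minute


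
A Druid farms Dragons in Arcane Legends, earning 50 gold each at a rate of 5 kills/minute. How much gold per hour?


Gold per minute = 50 * 5 = 250
Gold per hour = 250 * 60 = 15000

15000 gold/hour


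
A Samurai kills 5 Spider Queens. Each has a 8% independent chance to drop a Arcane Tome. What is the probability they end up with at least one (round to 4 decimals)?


P(at least one) = 1 - P(none) = 1 - (1-p)^n
p = 8/100 = 0.08
1 - p = 0.92
(1 - p)^5 = 0.92^5 = 0.659082
P(at least one) = 1 - 0.659082 = 0.3409

0.3409


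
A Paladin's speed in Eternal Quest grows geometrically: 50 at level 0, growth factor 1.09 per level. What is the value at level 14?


value = base * growth^level
= 50 * 1.09^14
= 50 * 3.341727
= 167.09

167.09 speed


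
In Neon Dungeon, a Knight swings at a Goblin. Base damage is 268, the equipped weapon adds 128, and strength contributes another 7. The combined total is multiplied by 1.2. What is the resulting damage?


Sum base + weapon + str = 268 + 128 + 7 = 403
Multiply by 1.2:
403 * 1.2 = 483.6

483.6 damage


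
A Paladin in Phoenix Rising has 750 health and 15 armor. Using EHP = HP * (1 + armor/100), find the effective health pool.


EHP = 750 * (1 + 15/100)
= 750 * (1 + 0.15)
= 750 * 1.15
= 862.5

862.5 EHP


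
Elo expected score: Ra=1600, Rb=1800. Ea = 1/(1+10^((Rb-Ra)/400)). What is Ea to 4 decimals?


Elo expected score: Ea = 1/(1 + 10^((Rb-Ra)/400))
Rb - Ra = 1800 - 1600 = 200
(Rb-Ra)/400 = 200/400 = 0.5
10^0.5 = 3.162278
Ea = 1/(1 + 3.162278) = 1/4.162278 = 0.2403

0.2403


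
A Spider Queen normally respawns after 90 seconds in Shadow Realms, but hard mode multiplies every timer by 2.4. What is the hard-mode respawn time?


Respawn time = base * multiplier
= 90 * 2.4
= 216.0 seconds

216.0 seconds


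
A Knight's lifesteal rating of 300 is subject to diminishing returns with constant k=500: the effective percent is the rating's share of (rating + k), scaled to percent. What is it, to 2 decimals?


effective% = rating / (rating + k) * 100
= 300 / (300 + 500) * 100
= 300 / 800 * 100
= 0.375 * 100
= 37.50%

37.50%


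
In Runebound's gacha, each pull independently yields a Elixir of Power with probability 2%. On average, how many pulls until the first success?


Expected pulls for a geometric distribution = 1/p = 100 / rate%
= 100 / 2
= 50.0

50.0 pulls


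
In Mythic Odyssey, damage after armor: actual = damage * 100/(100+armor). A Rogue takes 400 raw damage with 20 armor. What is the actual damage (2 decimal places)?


actual = 400 * 100 / (100 + 20)
= 400 * 100 / 120
= 40000 / 120
= 333.33

333.33 damage


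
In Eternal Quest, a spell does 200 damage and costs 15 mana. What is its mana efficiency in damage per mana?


Efficiency = damage / mana
= 200 / 15
= 13.33

13.33 dmg/mana


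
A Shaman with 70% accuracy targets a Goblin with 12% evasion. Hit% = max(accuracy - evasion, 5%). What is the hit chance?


accuracy - evasion = 70 - 12 = 58
Apply floor: max(58, 5) = 58
Hit chance = 58%

58%


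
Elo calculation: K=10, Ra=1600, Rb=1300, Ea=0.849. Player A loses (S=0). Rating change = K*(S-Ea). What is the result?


Elo update: delta = K * (S - Ea), where S = 0 (loses)
S - Ea = 0 - 0.849 = -0.849
Rating change = 10 * -0.849
= -8.49

-8.49 rating points


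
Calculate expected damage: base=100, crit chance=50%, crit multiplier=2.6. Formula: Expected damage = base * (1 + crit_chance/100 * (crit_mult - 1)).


E[dmg] = base * (1 + crit_chance * (crit_mult - 1))
cc as decimal = 50/100 = 0.5
cm - 1 = 2.6 - 1 = 1.6
Bonus factor = 0.5 * 1.6 = 0.8
Total multiplier = 1 + 0.8 = 1.8
Expected damage = 100 * 1.8 = 180.00

180.00 damage


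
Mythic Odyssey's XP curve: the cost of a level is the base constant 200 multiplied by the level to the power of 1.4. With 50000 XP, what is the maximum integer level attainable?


XP = 200 * level^1.4, so level = (XP / 200)^(1/1.4)
= (50000 / 200)^(1/1.4)
= 250.0^0.7143
= 51.6196
Floor: level = 51

level 51


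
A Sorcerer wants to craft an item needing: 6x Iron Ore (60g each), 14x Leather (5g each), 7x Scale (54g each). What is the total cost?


Cost breakdown:
  Iron Ore: 6 * 60 = 360
  Leather: 14 * 5 = 70
  Scale: 7 * 54 = 378
Total = 360 + 70 + 378 = 808

808 gold


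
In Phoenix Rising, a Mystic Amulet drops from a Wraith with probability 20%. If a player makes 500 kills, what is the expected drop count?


Expected drops = kills * (drop_rate / 100)
= 500 * (20 / 100)
= 500 * 0.2
= 100.0

100.0 drops


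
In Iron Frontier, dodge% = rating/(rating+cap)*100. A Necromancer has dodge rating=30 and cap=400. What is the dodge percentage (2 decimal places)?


dodge% = 30 / (30 + 400) * 100
= 30 / 430 * 100
= 0.069767 * 100
= 6.98%

6.98%


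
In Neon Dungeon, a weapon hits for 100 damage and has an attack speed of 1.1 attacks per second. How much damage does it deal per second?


DPS = damage * attack_speed
= 100 * 1.1
= 110.0

110.0 DPS


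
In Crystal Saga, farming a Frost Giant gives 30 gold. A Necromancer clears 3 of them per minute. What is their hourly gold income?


Gold per minute = 30 * 3 = 90
Gold per hour = 90 * 60 = 5400

5400 gold/hour


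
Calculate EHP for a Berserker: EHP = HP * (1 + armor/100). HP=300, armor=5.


EHP = 300 * (1 + 5/100)
= 300 * (1 + 0.05)
= 300 * 1.05
= 315.0

315.0 EHP


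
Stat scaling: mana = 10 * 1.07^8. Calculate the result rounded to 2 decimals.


value = base * growth^level
= 10 * 1.07^8
= 10 * 1.718186
= 17.18

17.18 mana


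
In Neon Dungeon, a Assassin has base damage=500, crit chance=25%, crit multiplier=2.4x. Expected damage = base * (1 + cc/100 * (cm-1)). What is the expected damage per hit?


E[dmg] = base * (1 + crit_chance * (crit_mult - 1))
cc as decimal = 25/100 = 0.25
cm - 1 = 2.4 - 1 = 1.4
Bonus factor = 0.25 * 1.4 = 0.35
Total multiplier = 1 + 0.35 = 1.35
Expected damage = 500 * 1.35 = 675.00

675.00 damage


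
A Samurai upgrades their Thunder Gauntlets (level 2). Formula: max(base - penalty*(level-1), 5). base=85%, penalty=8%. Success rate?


raw_rate = 85 - 8 * (2 - 1)
= 85 - 8 * 1
= 85 - 8
= 77
Apply floor: max(77, 5) = 77%

77%


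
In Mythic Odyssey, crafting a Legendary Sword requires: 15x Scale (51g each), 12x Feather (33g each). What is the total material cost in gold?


Cost breakdown:
  Scale: 15 * 51 = 765
  Feather: 12 * 33 = 396
Total = 765 + 396 = 1161

1161 gold


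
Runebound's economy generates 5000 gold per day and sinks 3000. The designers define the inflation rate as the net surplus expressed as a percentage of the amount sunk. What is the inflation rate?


Net gold = 5000 - 3000 = 2000
Inflation rate = net / sunk * 100 = 2000 / 3000 * 100
= 0.666667 * 100
= 66.67%

66.67%


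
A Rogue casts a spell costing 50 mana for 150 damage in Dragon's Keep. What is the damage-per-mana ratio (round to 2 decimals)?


Efficiency = damage / mana
= 150 / 50
= 3.00

3.00 dmg/mana


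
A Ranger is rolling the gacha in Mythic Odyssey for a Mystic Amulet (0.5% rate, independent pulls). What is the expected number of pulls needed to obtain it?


Expected pulls for a geometric distribution = 1/p = 100 / rate%
= 100 / 0.5
= 200.0

200.0 pulls


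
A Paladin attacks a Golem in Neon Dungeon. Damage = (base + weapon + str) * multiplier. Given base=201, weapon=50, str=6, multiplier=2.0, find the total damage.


Sum base + weapon + str = 201 + 50 + 6 = 257
Multiply by 2.0:
257 * 2.0 = 514.0

514.0 damage


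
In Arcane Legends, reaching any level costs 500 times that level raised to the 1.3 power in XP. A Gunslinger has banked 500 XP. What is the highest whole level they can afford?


XP = 500 * level^1.3, so level = (XP / 500)^(1/1.3)
= (500 / 500)^(1/1.3)
= 1.0^0.7692
= 1.0
Floor: level = 1

level 1


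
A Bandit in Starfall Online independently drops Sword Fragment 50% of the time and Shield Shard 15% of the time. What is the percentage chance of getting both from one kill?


For independent events, P(both) = P(A) * P(B)
= 50% * 15%
= 750 / 100 %
= 7.5%

7.5%


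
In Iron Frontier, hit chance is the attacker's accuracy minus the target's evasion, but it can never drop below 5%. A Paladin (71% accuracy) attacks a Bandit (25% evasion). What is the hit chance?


accuracy - evasion = 71 - 25 = 46
Apply floor: max(46, 5) = 46
Hit chance = 46%

46%


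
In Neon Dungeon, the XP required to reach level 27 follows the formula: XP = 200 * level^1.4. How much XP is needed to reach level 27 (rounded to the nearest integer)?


XP = 200 * level^1.4
Substitute level = 27:
XP = 200 * 27^1.4
= 200 * 100.9042
= 20181

20181 XP


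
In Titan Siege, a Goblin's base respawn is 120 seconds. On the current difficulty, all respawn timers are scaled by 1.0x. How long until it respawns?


Respawn time = base * multiplier
= 120 * 1.0
= 120.0 seconds

120.0 seconds


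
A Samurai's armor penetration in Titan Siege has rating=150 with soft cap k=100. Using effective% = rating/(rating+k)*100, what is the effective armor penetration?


effective% = rating / (rating + k) * 100
= 150 / (150 + 100) * 100
= 150 / 250 * 100
= 0.6 * 100
= 60.00%

60.00%


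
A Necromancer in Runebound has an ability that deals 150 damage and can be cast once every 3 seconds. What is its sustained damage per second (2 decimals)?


DPS = damage / cooldown
= 150 / 3
= 50.00

50.00 DPS


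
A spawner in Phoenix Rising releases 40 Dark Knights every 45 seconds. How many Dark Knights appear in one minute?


Spawns per minute = count * (60 / interval)
= 40 * (60 / 45)
= 40 * 1.3333
= 53.33

53.33 per minute


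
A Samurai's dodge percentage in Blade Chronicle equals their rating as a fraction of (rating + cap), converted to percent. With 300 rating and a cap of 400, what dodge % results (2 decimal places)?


dodge% = 300 / (300 + 400) * 100
= 300 / 700 * 100
= 0.428571 * 100
= 42.86%

42.86%


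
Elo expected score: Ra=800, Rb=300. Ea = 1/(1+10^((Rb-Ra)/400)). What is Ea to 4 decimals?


Elo expected score: Ea = 1/(1 + 10^((Rb-Ra)/400))
Rb - Ra = 300 - 800 = -500
(Rb-Ra)/400 = -500/400 = -1.25
10^-1.25 = 0.056234
Ea = 1/(1 + 0.056234) = 1/1.056234 = 0.9468

0.9468


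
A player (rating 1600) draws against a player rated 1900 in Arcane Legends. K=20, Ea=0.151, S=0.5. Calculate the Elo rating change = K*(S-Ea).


Elo update: delta = K * (S - Ea), where S = 0.5 (draws)
S - Ea = 0.5 - 0.151 = 0.349
Rating change = 20 * 0.349
= 6.98

6.98 rating points


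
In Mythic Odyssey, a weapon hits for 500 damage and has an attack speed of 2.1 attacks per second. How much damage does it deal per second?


DPS = damage * attack_speed
= 500 * 2.1
= 1050.0

1050.0 DPS


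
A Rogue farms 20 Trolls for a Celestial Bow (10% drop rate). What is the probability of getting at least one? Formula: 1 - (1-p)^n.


P(at least one) = 1 - P(none) = 1 - (1-p)^n
p = 10/100 = 0.1
1 - p = 0.9
(1 - p)^20 = 0.9^20 = 0.121577
P(at least one) = 1 - 0.121577 = 0.8784

0.8784


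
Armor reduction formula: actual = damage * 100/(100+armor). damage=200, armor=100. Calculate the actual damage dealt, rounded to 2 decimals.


actual = 200 * 100 / (100 + 100)
= 200 * 100 / 200
= 20000 / 200
= 100.00

100.00 damage


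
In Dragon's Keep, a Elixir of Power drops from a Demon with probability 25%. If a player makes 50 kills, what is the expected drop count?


Expected drops = kills * (drop_rate / 100)
= 50 * (25 / 100)
= 50 * 0.25
= 12.5

12.5 drops


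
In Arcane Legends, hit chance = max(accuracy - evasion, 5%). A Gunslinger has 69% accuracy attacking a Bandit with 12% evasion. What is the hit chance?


accuracy - evasion = 69 - 12 = 57
Apply floor: max(57, 5) = 57
Hit chance = 57%

57%


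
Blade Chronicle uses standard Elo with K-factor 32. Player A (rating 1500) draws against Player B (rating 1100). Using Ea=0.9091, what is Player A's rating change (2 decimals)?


Elo update: delta = K * (S - Ea), where S = 0.5 (draws)
S - Ea = 0.5 - 0.9091 = -0.4091
Rating change = 32 * -0.4091
= -13.09

-13.09 rating points


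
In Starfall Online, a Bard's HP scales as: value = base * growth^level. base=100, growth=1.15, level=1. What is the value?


value = base * growth^level
= 100 * 1.15^1
= 100 * 1.15
= 115.00

115.00 HP


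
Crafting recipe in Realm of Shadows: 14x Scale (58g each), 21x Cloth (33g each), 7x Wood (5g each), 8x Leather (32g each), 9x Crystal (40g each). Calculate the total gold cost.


Cost breakdown:
  Scale: 14 * 58 = 812
  Cloth: 21 * 33 = 693
  Wood: 7 * 5 = 35
  Leather: 8 * 32 = 256
  Crystal: 9 * 40 = 360
Total = 812 + 693 + 35 + 256 + 360 = 2156

2156 gold


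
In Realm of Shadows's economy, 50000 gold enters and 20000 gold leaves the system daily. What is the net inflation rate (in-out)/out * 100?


Net gold = 50000 - 20000 = 30000
Inflation rate = net / sunk * 100 = 30000 / 20000 * 100
= 1.5 * 100
= 150.00%

150.00%


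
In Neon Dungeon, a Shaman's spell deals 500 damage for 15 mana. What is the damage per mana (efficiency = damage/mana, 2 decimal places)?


Efficiency = damage / mana
= 500 / 15
= 33.33

33.33 dmg/mana


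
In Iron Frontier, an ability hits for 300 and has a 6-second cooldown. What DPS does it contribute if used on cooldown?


DPS = damage / cooldown
= 300 / 6
= 50.00

50.00 DPS


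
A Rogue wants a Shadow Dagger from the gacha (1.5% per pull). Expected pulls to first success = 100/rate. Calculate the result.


Expected pulls for a geometric distribution = 1/p = 100 / rate%
= 100 / 1.5
= 66.67

66.67 pulls


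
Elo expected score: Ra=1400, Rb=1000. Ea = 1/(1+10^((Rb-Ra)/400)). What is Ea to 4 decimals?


Elo expected score: Ea = 1/(1 + 10^((Rb-Ra)/400))
Rb - Ra = 1000 - 1400 = -400
(Rb-Ra)/400 = -400/400 = -1.0
10^-1.0 = 0.1
Ea = 1/(1 + 0.1) = 1/1.1 = 0.9091

0.9091


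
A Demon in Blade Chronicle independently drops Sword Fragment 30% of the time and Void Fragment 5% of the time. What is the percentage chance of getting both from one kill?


For independent events, P(both) = P(A) * P(B)
= 30% * 5%
= 150 / 100 %
= 1.5%

1.5%


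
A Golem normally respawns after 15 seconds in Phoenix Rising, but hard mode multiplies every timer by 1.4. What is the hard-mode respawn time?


Respawn time = base * multiplier
= 15 * 1.4
= 21.0 seconds

21.0 seconds


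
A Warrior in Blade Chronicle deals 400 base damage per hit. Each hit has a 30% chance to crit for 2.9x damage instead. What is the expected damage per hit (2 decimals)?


E[dmg] = base * (1 + crit_chance * (crit_mult - 1))
cc as decimal = 30/100 = 0.3
cm - 1 = 2.9 - 1 = 1.9
Bonus factor = 0.3 * 1.9 = 0.57
Total multiplier = 1 + 0.57 = 1.57
Expected damage = 400 * 1.57 = 628.00

628.00 damage


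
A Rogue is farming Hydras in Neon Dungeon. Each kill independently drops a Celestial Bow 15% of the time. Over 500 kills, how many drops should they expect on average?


Expected drops = kills * (drop_rate / 100)
= 500 * (15 / 100)
= 500 * 0.15
= 75.0

75.0 drops


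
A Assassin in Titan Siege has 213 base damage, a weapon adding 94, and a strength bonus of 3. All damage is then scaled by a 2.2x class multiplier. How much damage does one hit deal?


Sum base + weapon + str = 213 + 94 + 3 = 310
Multiply by 2.2:
310 * 2.2 = 682.0

682.0 damage


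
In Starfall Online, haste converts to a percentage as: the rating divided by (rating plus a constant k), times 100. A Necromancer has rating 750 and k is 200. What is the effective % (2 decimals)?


effective% = rating / (rating + k) * 100
= 750 / (750 + 200) * 100
= 750 / 950 * 100
= 0.789474 * 100
= 78.95%

78.95%


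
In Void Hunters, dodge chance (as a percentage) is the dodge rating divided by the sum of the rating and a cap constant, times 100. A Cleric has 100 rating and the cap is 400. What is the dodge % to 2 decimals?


dodge% = 100 / (100 + 400) * 100
= 100 / 500 * 100
= 0.2 * 100
= 20.00%

20.00%


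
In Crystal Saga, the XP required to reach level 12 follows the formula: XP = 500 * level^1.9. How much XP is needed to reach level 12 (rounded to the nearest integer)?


XP = 500 * level^1.9
Substitute level = 12:
XP = 500 * 12^1.9
= 500 * 112.3167
= 56158

56158 XP


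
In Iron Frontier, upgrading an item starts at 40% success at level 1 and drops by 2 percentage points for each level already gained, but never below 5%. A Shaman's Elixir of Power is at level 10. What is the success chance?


raw_rate = 40 - 2 * (10 - 1)
= 40 - 2 * 9
= 40 - 18
= 22
Apply floor: max(22, 5) = 22%

22%


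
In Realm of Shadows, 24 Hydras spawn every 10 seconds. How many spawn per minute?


Spawns per minute = count * (60 / interval)
= 24 * (60 / 10)
= 24 * 6.0
= 144.0

144.0 per minute


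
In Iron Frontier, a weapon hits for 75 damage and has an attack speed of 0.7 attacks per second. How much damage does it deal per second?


DPS = damage * attack_speed
= 75 * 0.7
= 52.5

52.5 DPS


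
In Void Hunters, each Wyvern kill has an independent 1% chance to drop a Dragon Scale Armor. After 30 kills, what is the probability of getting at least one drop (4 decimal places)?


P(at least one) = 1 - P(none) = 1 - (1-p)^n
p = 1/100 = 0.01
1 - p = 0.99
(1 - p)^30 = 0.99^30 = 0.739700
P(at least one) = 1 - 0.739700 = 0.2603

0.2603


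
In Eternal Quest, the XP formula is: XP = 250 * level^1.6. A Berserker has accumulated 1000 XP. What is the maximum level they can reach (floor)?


XP = 250 * level^1.6, so level = (XP / 250)^(1/1.6)
= (1000 / 250)^(1/1.6)
= 4.0^0.625
= 2.3784
Floor: level = 2

level 2


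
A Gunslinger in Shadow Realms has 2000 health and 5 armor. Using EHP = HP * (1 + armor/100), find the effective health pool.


EHP = 2000 * (1 + 5/100)
= 2000 * (1 + 0.05)
= 2000 * 1.05
= 2100.0

2100.0 EHP


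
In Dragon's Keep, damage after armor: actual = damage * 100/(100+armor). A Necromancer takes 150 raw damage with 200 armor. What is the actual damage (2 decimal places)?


actual = 150 * 100 / (100 + 200)
= 150 * 100 / 300
= 15000 / 300
= 50.00

50.00 damage


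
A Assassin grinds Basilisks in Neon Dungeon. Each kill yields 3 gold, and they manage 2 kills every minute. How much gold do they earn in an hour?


Gold per minute = 3 * 2 = 6
Gold per hour = 6 * 60 = 360

360 gold/hour


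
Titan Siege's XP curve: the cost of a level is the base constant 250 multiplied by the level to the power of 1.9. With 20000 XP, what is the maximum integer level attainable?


XP = 250 * level^1.9, so level = (XP / 250)^(1/1.9)
= (20000 / 250)^(1/1.9)
= 80.0^0.5263
= 10.0375
Floor: level = 10

level 10


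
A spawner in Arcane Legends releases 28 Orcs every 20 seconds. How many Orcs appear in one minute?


Spawns per minute = count * (60 / interval)
= 28 * (60 / 20)
= 28 * 3.0
= 84.0

84.0 per minute


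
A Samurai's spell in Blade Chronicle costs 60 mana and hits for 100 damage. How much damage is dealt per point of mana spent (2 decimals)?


Efficiency = damage / mana
= 100 / 60
= 1.67

1.67 dmg/mana


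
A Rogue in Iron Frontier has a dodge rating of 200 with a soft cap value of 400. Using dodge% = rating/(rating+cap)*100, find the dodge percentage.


dodge% = 200 / (200 + 400) * 100
= 200 / 600 * 100
= 0.333333 * 100
= 33.33%

33.33%


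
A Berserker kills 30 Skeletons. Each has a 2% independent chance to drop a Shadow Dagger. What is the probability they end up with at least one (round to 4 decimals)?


P(at least one) = 1 - P(none) = 1 - (1-p)^n
p = 2/100 = 0.02
1 - p = 0.98
(1 - p)^30 = 0.98^30 = 0.545484
P(at least one) = 1 - 0.545484 = 0.4545

0.4545


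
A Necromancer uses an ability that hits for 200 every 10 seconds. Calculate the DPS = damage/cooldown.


DPS = damage / cooldown
= 200 / 10
= 20.00

20.00 DPS


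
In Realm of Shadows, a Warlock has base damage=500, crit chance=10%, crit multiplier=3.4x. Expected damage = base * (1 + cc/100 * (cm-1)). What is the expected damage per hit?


E[dmg] = base * (1 + crit_chance * (crit_mult - 1))
cc as decimal = 10/100 = 0.1
cm - 1 = 3.4 - 1 = 2.4
Bonus factor = 0.1 * 2.4 = 0.24
Total multiplier = 1 + 0.24 = 1.24
Expected damage = 500 * 1.24 = 620.00

620.00 damage
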